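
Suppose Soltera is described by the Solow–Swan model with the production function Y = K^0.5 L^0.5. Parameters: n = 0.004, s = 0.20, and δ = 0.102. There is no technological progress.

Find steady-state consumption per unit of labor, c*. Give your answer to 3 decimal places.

In steady state, investment equals break-even investment: s·k^α = (n + δ)·k.
Rearranging, k^(1−α) = s / (n + δ).
k^0.5 = 0.20 / (0.004 + 0.102) = 0.20 / 0.106 = 1.8868
k* = 1.8868^(1/0.5) ≈ 3.5600
y* = (k*)^α = 3.5600^0.5 ≈ 1.8868
c* = (1 − s)·y* = (1 − 0.20) × 1.8868 ≈ 1.5094

c* = 1.509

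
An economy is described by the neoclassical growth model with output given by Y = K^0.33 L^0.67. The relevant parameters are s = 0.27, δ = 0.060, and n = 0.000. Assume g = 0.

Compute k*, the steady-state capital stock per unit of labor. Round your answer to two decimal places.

k* = 9.44

Steady state requires s·f(k) = (n + δ)·k, i.e. s·k^α = (n + δ)·k.
Rearranging, k^(1−α) = s / (n + δ).
k^0.67 = 0.27 / (0.000 + 0.060) = 0.27 / 0.060 = 4.5000
k* = 4.5000^(1/0.67) ≈ 9.4394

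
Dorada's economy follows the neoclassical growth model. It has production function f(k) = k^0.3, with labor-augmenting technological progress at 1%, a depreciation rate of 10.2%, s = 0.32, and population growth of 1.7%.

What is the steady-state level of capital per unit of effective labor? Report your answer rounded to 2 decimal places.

Steady state requires s·f(k) = (n + g + δ)·k, i.e. s·k^α = (n + g + δ)·k.
Rearranging, k^(1−α) = s / (n + g + δ).
k^0.7 = 0.32 / (0.017 + 0.010 + 0.102) = 0.32 / 0.129 = 2.4806
k* = 2.4806^(1/0.7) ≈ 3.6614

k* = 3.66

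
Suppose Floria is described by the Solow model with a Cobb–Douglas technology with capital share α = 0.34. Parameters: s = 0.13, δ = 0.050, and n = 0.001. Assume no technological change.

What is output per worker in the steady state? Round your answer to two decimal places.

In steady state, investment equals break-even investment: s·k^α = (n + δ)·k.
Rearranging, k^(1−α) = s / (n + δ).
k^0.66 = 0.13 / (0.001 + 0.050) = 0.13 / 0.051 = 2.5490
k* = 2.5490^(1/0.66) ≈ 4.1277
y* = (k*)^α = 4.1277^0.34 ≈ 1.6194

y* ≈ 1.62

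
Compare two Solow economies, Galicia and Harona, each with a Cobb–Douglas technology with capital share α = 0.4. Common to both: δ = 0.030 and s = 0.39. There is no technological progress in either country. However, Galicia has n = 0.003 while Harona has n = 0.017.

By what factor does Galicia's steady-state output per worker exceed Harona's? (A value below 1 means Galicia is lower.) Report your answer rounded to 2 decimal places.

y*_G / y*_H ≈ 1.27

Steady-state y* = [s/(n + δ)]^(α/(1−α)), so the ratio is [ (s_G/(n + δ)_G) / (s_H/(n + δ)_H) ]^0.6667.
s_G/(n + δ)_G = 0.39/0.033 = 11.8182; s_H/(n + δ)_H = 0.39/0.047 = 8.2979.
Ratio = (11.8182/8.2979)^0.6667 = 1.4242^0.6667 ≈ 1.2659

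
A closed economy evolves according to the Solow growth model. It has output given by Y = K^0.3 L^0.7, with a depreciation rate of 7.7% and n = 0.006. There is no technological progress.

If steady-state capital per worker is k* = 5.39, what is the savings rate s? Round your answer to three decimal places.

s ≈ 0.270

In steady state, investment equals break-even investment: s·k^α = (n + δ)·k.
So s / (n + δ) = (k*)^(1−α) = 5.39^0.7 = 3.2517.
Therefore s = 3.2517 × (n + δ) = 3.2517 × 0.083 = 0.2699.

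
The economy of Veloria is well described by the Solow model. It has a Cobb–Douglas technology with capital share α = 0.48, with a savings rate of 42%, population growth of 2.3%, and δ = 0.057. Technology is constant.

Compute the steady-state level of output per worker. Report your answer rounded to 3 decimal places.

y* = 4.621

At the steady state, Δk = 0, so s·k^α = (n + δ)·k.
Dividing both sides by k: k^(1−α) = s / (n + δ).
k^0.52 = 0.42 / (0.023 + 0.057) = 0.42 / 0.080 = 5.2500
k* = 5.2500^(1/0.52) ≈ 24.2617
y* = (k*)^α = 24.2617^0.48 ≈ 4.6213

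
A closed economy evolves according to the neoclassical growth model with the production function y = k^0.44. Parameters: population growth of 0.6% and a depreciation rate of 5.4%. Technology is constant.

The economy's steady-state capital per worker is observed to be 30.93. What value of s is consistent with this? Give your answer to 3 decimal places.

s ≈ 0.410

At the steady state, Δk = 0, so s·k^α = (n + δ)·k.
So s / (n + δ) = (k*)^(1−α) = 30.93^0.56 = 6.8330.
Therefore s = 6.8330 × (n + δ) = 6.8330 × 0.060 = 0.4100.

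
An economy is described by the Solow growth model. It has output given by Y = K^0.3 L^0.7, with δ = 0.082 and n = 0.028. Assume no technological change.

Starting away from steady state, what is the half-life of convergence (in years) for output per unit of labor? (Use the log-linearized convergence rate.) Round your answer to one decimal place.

about 9.0 years

Near the steady state the convergence rate is λ = (1 − α)(n + δ).
λ = (1 − 0.3) × 0.110 = 0.7 × 0.110 = 0.0770
Half-life = ln 2 / λ = 0.6931 / 0.0770 ≈ 9.00 years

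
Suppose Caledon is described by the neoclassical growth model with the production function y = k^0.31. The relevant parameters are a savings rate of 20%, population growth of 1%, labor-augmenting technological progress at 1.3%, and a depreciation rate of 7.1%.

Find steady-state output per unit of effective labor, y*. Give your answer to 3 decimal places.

y* ≈ 1.404

At the steady state, Δk = 0, so s·k^α = (n + g + δ)·k.
Dividing both sides by k: k^(1−α) = s / (n + g + δ).
k^0.69 = 0.20 / (0.010 + 0.013 + 0.071) = 0.20 / 0.094 = 2.1277
k* = 2.1277^(1/0.69) ≈ 2.9870
y* = (k*)^α = 2.9870^0.31 ≈ 1.4039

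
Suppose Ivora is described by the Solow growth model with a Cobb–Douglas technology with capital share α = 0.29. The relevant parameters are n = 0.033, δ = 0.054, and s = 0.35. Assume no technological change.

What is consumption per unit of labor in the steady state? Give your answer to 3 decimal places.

c* = 1.148

At the steady state, Δk = 0, so s·k^α = (n + δ)·k.
Dividing both sides by k: k^(1−α) = s / (n + δ).
k^0.71 = 0.35 / (0.033 + 0.054) = 0.35 / 0.087 = 4.0230
k* = 4.0230^(1/0.71) ≈ 7.1036
y* = (k*)^α = 7.1036^0.29 ≈ 1.7657
c* = (1 − s)·y* = (1 − 0.35) × 1.7657 ≈ 1.1477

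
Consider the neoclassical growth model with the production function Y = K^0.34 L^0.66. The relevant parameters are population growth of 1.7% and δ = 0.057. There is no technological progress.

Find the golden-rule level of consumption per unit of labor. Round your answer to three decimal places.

c_gold ≈ 1.448

At the golden rule, f'(k) = n + δ, so α·k^(α−1) = n + δ and k_gold = (α/(n + δ))^(1/(1−α)).
k_gold = (0.34/0.074)^(1/0.66) = 4.5946^1.5152 ≈ 10.0795
c_gold = f(k_gold) − (n + δ)·k_gold = 2.1937 − 0.074×10.0795 ≈ 1.4478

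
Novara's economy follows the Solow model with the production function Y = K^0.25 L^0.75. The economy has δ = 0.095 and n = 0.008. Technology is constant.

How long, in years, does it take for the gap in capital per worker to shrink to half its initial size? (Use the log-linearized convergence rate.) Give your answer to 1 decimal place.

about 9.0 years

Near the steady state the convergence rate is λ = (1 − α)(n + δ).
λ = (1 − 0.25) × 0.103 = 0.75 × 0.103 = 0.07725
Half-life = ln 2 / λ = 0.6931 / 0.07725 ≈ 8.97 years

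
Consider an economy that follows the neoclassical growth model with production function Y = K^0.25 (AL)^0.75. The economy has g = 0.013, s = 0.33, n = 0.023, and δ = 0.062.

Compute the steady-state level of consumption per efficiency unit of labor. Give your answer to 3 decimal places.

In steady state, investment equals break-even investment: s·k^α = (n + g + δ)·k.
Dividing both sides by k: k^(1−α) = s / (n + g + δ).
k^0.75 = 0.33 / (0.023 + 0.013 + 0.062) = 0.33 / 0.098 = 3.3673
k* = 3.3673^(1/0.75) ≈ 5.0471
y* = (k*)^α = 5.0471^0.25 ≈ 1.4989
c* = (1 − s)·y* = (1 − 0.33) × 1.4989 ≈ 1.0043

c* ≈ 1.004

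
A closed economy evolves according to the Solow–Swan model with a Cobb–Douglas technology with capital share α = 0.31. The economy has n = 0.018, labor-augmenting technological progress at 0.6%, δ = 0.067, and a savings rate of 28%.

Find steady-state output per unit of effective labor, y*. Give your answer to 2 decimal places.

In steady state, investment equals break-even investment: s·k^α = (n + g + δ)·k.
Rearranging, k^(1−α) = s / (n + g + δ).
k^0.69 = 0.28 / (0.018 + 0.006 + 0.067) = 0.28 / 0.091 = 3.0769
k* = 3.0769^(1/0.69) ≈ 5.0981
y* = (k*)^α = 5.0981^0.31 ≈ 1.6569

y* = 1.66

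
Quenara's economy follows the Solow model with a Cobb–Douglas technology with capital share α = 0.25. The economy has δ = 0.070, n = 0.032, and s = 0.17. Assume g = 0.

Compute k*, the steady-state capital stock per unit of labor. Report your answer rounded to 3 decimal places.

k* ≈ 1.976

At the steady state, Δk = 0, so s·k^α = (n + δ)·k.
Rearranging, k^(1−α) = s / (n + δ).
k^0.75 = 0.17 / (0.032 + 0.070) = 0.17 / 0.102 = 1.6667
k* = 1.6667^(1/0.75) ≈ 1.9761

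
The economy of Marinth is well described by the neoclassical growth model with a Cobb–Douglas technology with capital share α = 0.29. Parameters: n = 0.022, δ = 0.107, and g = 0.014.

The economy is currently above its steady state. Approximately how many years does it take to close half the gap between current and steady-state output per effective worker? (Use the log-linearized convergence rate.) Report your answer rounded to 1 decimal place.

half-life ≈ 6.8 years

Near the steady state the convergence rate is λ = (1 − α)(n + g + δ).
λ = (1 − 0.29) × 0.143 = 0.71 × 0.143 = 0.10153
Half-life = ln 2 / λ = 0.6931 / 0.10153 ≈ 6.83 years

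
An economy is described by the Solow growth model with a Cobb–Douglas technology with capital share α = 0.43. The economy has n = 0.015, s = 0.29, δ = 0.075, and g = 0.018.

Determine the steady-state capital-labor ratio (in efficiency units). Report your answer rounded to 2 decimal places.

In steady state, investment equals break-even investment: s·k^α = (n + g + δ)·k.
Dividing both sides by k: k^(1−α) = s / (n + g + δ).
k^0.57 = 0.29 / (0.015 + 0.018 + 0.075) = 0.29 / 0.108 = 2.6852
k* = 2.6852^(1/0.57) ≈ 5.6571

k* = 5.66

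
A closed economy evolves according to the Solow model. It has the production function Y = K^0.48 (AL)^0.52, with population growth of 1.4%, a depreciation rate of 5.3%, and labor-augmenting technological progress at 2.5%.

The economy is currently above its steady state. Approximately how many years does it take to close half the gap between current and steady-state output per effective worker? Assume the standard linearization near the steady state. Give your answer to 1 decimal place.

about 14.5 years

Near the steady state the convergence rate is λ = (1 − α)(n + g + δ).
λ = (1 − 0.48) × 0.092 = 0.52 × 0.092 = 0.04784
Half-life = ln 2 / λ = 0.6931 / 0.04784 ≈ 14.49 years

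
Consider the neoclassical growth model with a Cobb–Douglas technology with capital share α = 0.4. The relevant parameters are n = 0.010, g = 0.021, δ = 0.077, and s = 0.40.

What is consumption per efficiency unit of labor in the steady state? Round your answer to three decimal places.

c* = 1.436

In steady state, investment equals break-even investment: s·k^α = (n + g + δ)·k.
Dividing both sides by k: k^(1−α) = s / (n + g + δ).
k^0.6 = 0.40 / (0.010 + 0.021 + 0.077) = 0.40 / 0.108 = 3.7037
k* = 3.7037^(1/0.6) ≈ 8.8660
y* = (k*)^α = 8.8660^0.4 ≈ 2.3938
c* = (1 − s)·y* = (1 − 0.40) × 2.3938 ≈ 1.4363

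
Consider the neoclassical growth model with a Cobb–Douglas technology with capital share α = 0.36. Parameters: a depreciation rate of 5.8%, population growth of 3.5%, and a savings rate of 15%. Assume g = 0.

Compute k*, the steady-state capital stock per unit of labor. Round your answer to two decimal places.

At the steady state, Δk = 0, so s·k^α = (n + δ)·k.
Dividing both sides by k: k^(1−α) = s / (n + δ).
k^0.64 = 0.15 / (0.035 + 0.058) = 0.15 / 0.093 = 1.6129
k* = 1.6129^(1/0.64) ≈ 2.1105

k* = 2.11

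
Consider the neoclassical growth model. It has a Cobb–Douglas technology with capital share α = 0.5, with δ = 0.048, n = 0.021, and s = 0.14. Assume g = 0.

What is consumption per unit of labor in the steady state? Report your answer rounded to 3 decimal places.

c* = 1.745

In steady state, investment equals break-even investment: s·k^α = (n + δ)·k.
Dividing both sides by k: k^(1−α) = s / (n + δ).
k^0.5 = 0.14 / (0.021 + 0.048) = 0.14 / 0.069 = 2.0290
k* = 2.0290^(1/0.5) ≈ 4.1168
y* = (k*)^α = 4.1168^0.5 ≈ 2.0290
c* = (1 − s)·y* = (1 − 0.14) × 2.0290 ≈ 1.7449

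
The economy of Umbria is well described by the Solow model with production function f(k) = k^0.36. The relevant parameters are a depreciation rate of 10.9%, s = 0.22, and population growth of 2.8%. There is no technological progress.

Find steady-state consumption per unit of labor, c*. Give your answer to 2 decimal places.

c* = 1.02

In steady state, investment equals break-even investment: s·k^α = (n + δ)·k.
Rearranging, k^(1−α) = s / (n + δ).
k^0.64 = 0.22 / (0.028 + 0.109) = 0.22 / 0.137 = 1.6058
k* = 1.6058^(1/0.64) ≈ 2.0960
y* = (k*)^α = 2.0960^0.36 ≈ 1.3053
c* = (1 − s)·y* = (1 − 0.22) × 1.3053 ≈ 1.0181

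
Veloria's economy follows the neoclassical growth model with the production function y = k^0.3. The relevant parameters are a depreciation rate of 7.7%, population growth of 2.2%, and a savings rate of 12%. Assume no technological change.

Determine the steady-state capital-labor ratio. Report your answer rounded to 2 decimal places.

At the steady state, Δk = 0, so s·k^α = (n + δ)·k.
Dividing both sides by k: k^(1−α) = s / (n + δ).
k^0.7 = 0.12 / (0.022 + 0.077) = 0.12 / 0.099 = 1.2121
k* = 1.2121^(1/0.7) ≈ 1.3163

k* ≈ 1.32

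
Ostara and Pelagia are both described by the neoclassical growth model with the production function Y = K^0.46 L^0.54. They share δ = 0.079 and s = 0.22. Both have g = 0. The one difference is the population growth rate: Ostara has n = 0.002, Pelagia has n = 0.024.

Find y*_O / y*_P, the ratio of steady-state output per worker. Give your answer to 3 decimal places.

ratio ≈ 1.227

Steady-state y* = [s/(n + δ)]^(α/(1−α)), so the ratio is [ (s_O/(n + δ)_O) / (s_P/(n + δ)_P) ]^0.8519.
s_O/(n + δ)_O = 0.22/0.081 = 2.7160; s_P/(n + δ)_P = 0.22/0.103 = 2.1359.
Ratio = (2.7160/2.1359)^0.8519 = 1.2716^0.8519 ≈ 1.2271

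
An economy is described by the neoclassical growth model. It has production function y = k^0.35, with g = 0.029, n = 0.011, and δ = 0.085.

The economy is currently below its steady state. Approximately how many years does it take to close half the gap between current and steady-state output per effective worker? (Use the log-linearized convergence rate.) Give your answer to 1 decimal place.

about 8.5 years

Near the steady state the convergence rate is λ = (1 − α)(n + g + δ).
λ = (1 − 0.35) × 0.125 = 0.65 × 0.125 = 0.08125
Half-life = ln 2 / λ = 0.6931 / 0.08125 ≈ 8.53 years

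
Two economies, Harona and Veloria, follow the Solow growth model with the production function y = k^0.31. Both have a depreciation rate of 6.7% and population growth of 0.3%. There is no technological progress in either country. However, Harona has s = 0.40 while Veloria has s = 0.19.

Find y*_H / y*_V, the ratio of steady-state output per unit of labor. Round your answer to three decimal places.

Steady-state y* = [s/(n + δ)]^(α/(1−α)), so the ratio is [ (s_H/(n + δ)_H) / (s_V/(n + δ)_V) ]^0.4493.
s_H/(n + δ)_H = 0.40/0.070 = 5.7143; s_V/(n + δ)_V = 0.19/0.070 = 2.7143.
Ratio = (5.7143/2.7143)^0.4493 = 2.1053^0.4493 ≈ 1.3972

y*_H / y*_V ≈ 1.397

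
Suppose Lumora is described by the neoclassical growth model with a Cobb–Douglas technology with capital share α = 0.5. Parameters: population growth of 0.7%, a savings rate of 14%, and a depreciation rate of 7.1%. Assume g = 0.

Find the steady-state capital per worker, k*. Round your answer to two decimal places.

In steady state, investment equals break-even investment: s·k^α = (n + δ)·k.
Rearranging, k^(1−α) = s / (n + δ).
k^0.5 = 0.14 / (0.007 + 0.071) = 0.14 / 0.078 = 1.7949
k* = 1.7949^(1/0.5) ≈ 3.2217

k* = 3.22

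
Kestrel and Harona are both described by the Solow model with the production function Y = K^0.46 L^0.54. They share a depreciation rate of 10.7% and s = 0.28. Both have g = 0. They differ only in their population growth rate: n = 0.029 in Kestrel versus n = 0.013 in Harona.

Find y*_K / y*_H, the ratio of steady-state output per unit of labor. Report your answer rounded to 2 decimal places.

y*_K / y*_H ≈ 0.90

Steady-state y* = [s/(n + δ)]^(α/(1−α)), so the ratio is [ (s_K/(n + δ)_K) / (s_H/(n + δ)_H) ]^0.8519.
s_K/(n + δ)_K = 0.28/0.136 = 2.0588; s_H/(n + δ)_H = 0.28/0.120 = 2.3333.
Ratio = (2.0588/2.3333)^0.8519 = 0.8824^0.8519 ≈ 0.8989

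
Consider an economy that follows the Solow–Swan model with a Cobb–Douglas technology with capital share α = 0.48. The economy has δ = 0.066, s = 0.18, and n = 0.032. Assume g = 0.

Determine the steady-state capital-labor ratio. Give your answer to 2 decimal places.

Steady state requires s·f(k) = (n + δ)·k, i.e. s·k^α = (n + δ)·k.
Dividing both sides by k: k^(1−α) = s / (n + δ).
k^0.52 = 0.18 / (0.032 + 0.066) = 0.18 / 0.098 = 1.8367
k* = 1.8367^(1/0.52) ≈ 3.2193

k* = 3.22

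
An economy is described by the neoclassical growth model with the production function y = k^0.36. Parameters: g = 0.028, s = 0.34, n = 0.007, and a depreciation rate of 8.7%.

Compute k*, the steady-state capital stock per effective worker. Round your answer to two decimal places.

k* = 4.96

Steady state requires s·f(k) = (n + g + δ)·k, i.e. s·k^α = (n + g + δ)·k.
Rearranging, k^(1−α) = s / (n + g + δ).
k^0.64 = 0.34 / (0.007 + 0.028 + 0.087) = 0.34 / 0.122 = 2.7869
k* = 2.7869^(1/0.64) ≈ 4.9602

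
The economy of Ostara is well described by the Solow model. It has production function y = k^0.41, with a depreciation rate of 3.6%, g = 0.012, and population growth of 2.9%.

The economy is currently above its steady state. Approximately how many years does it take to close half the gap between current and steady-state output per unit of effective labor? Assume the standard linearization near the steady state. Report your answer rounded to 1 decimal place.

half-life ≈ 15.3 years

Near the steady state the convergence rate is λ = (1 − α)(n + g + δ).
λ = (1 − 0.41) × 0.077 = 0.59 × 0.077 = 0.04543
Half-life = ln 2 / λ = 0.6931 / 0.04543 ≈ 15.26 years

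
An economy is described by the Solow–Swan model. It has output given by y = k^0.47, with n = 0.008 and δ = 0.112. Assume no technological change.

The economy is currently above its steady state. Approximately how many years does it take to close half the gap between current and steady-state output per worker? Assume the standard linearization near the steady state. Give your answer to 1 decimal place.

Near the steady state the convergence rate is λ = (1 − α)(n + δ).
λ = (1 − 0.47) × 0.120 = 0.53 × 0.120 = 0.0636
Half-life = ln 2 / λ = 0.6931 / 0.0636 ≈ 10.90 years

about 10.9 years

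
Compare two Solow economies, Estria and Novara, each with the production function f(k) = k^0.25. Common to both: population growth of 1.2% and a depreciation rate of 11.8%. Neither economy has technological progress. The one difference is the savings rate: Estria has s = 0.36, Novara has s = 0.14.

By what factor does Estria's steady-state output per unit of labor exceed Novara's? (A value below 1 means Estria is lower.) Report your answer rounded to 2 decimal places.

Steady-state y* = [s/(n + δ)]^(α/(1−α)), so the ratio is [ (s_E/(n + δ)_E) / (s_N/(n + δ)_N) ]^0.3333.
s_E/(n + δ)_E = 0.36/0.130 = 2.7692; s_N/(n + δ)_N = 0.14/0.130 = 1.0769.
Ratio = (2.7692/1.0769)^0.3333 = 2.5715^0.3333 ≈ 1.3700

y*_E / y*_N ≈ 1.37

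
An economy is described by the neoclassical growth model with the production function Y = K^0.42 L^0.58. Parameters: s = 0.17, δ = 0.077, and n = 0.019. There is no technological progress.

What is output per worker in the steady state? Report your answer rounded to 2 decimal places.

y* = 1.51

Steady state requires s·f(k) = (n + δ)·k, i.e. s·k^α = (n + δ)·k.
Rearranging, k^(1−α) = s / (n + δ).
k^0.58 = 0.17 / (0.019 + 0.077) = 0.17 / 0.096 = 1.7708
k* = 1.7708^(1/0.58) ≈ 2.6784
y* = (k*)^α = 2.6784^0.42 ≈ 1.5125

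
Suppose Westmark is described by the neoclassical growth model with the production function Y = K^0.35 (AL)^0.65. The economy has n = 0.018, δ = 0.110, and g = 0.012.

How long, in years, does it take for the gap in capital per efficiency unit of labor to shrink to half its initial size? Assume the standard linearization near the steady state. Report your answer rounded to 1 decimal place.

Near the steady state the convergence rate is λ = (1 − α)(n + g + δ).
λ = (1 − 0.35) × 0.140 = 0.65 × 0.140 = 0.0910
Half-life = ln 2 / λ = 0.6931 / 0.0910 ≈ 7.62 years

half-life ≈ 7.6 years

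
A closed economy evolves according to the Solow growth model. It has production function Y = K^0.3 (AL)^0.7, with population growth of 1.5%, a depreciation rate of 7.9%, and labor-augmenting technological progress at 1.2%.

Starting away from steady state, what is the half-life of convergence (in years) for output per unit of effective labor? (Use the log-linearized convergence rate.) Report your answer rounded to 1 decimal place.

t_½ ≈ 9.3 years

Near the steady state the convergence rate is λ = (1 − α)(n + g + δ).
λ = (1 − 0.3) × 0.106 = 0.7 × 0.106 = 0.0742
Half-life = ln 2 / λ = 0.6931 / 0.0742 ≈ 9.34 years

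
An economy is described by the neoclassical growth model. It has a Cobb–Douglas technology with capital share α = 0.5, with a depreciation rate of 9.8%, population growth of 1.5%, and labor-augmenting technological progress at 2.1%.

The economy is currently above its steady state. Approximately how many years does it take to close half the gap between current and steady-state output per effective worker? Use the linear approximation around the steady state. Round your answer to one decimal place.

Near the steady state the convergence rate is λ = (1 − α)(n + g + δ).
λ = (1 − 0.5) × 0.134 = 0.5 × 0.134 = 0.0670
Half-life = ln 2 / λ = 0.6931 / 0.0670 ≈ 10.34 years

t_½ ≈ 10.3 years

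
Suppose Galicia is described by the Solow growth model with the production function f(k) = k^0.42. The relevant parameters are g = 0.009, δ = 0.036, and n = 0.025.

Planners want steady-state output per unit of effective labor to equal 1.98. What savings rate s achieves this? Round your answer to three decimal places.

s ≈ 0.180

In steady state, investment equals break-even investment: s·k^α = (n + g + δ)·k.
Since y* = [s/(n + g + δ)]^(α/(1−α)), we have s/(n + g + δ) = (y*)^((1−α)/α) = 1.98^1.381 = 2.5686.
Therefore s = 2.5686 × (n + g + δ) = 2.5686 × 0.070 = 0.1798.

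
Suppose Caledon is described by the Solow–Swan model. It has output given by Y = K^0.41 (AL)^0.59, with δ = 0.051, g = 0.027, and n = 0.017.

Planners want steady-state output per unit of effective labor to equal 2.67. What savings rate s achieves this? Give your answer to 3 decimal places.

At the steady state, Δk = 0, so s·k^α = (n + g + δ)·k.
Since y* = [s/(n + g + δ)]^(α/(1−α)), we have s/(n + g + δ) = (y*)^((1−α)/α) = 2.67^1.439 = 4.1091.
Therefore s = 4.1091 × (n + g + δ) = 4.1091 × 0.095 = 0.3904.

s ≈ 0.390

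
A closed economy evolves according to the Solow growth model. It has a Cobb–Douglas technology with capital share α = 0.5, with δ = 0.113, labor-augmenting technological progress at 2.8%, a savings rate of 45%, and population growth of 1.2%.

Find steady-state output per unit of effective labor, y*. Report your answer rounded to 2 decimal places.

y* ≈ 2.94

At the steady state, Δk = 0, so s·k^α = (n + g + δ)·k.
Rearranging, k^(1−α) = s / (n + g + δ).
k^0.5 = 0.45 / (0.012 + 0.028 + 0.113) = 0.45 / 0.153 = 2.9412
k* = 2.9412^(1/0.5) ≈ 8.6507
y* = (k*)^α = 8.6507^0.5 ≈ 2.9412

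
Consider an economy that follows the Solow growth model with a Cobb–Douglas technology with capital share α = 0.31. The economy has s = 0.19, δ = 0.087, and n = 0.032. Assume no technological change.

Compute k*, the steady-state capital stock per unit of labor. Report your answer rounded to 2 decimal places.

k* = 1.97

Steady state requires s·f(k) = (n + δ)·k, i.e. s·k^α = (n + δ)·k.
Rearranging, k^(1−α) = s / (n + δ).
k^0.69 = 0.19 / (0.032 + 0.087) = 0.19 / 0.119 = 1.5966
k* = 1.5966^(1/0.69) ≈ 1.9701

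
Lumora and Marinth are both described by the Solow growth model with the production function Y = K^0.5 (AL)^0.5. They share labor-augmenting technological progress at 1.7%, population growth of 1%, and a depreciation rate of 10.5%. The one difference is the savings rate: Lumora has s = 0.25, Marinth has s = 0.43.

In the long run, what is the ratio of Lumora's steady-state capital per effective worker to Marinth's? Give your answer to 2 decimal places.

Steady-state k* = [s/(n + g + δ)]^(1/(1−α)), so the ratio is [ (s_L/(n + g + δ)_L) / (s_M/(n + g + δ)_M) ]^2.
s_L/(n + g + δ)_L = 0.25/0.132 = 1.8939; s_M/(n + g + δ)_M = 0.43/0.132 = 3.2576.
Ratio = (1.8939/3.2576)^2 = 0.5814^2 ≈ 0.3380

k*_L / k*_M ≈ 0.34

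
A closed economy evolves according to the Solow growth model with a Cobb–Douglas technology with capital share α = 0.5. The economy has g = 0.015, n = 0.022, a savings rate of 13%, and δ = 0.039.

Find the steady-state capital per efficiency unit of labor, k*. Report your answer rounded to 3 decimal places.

Steady state requires s·f(k) = (n + g + δ)·k, i.e. s·k^α = (n + g + δ)·k.
Dividing both sides by k: k^(1−α) = s / (n + g + δ).
k^0.5 = 0.13 / (0.022 + 0.015 + 0.039) = 0.13 / 0.076 = 1.7105
k* = 1.7105^(1/0.5) ≈ 2.9258

k* ≈ 2.926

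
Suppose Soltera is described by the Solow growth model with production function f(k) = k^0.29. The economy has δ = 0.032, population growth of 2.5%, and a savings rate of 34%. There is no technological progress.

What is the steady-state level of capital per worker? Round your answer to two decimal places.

At the steady state, Δk = 0, so s·k^α = (n + δ)·k.
Dividing both sides by k: k^(1−α) = s / (n + δ).
k^0.71 = 0.34 / (0.025 + 0.032) = 0.34 / 0.057 = 5.9649
k* = 5.9649^(1/0.71) ≈ 12.3708

k* = 12.37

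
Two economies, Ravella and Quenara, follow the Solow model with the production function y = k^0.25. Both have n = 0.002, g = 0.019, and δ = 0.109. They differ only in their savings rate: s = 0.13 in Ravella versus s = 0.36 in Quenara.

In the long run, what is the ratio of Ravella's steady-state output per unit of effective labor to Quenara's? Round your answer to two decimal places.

ratio ≈ 0.71

Steady-state y* = [s/(n + g + δ)]^(α/(1−α)), so the ratio is [ (s_R/(n + g + δ)_R) / (s_Q/(n + g + δ)_Q) ]^0.3333.
s_R/(n + g + δ)_R = 0.13/0.130 = 1.0000; s_Q/(n + g + δ)_Q = 0.36/0.130 = 2.7692.
Ratio = (1.0000/2.7692)^0.3333 = 0.3611^0.3333 ≈ 0.7121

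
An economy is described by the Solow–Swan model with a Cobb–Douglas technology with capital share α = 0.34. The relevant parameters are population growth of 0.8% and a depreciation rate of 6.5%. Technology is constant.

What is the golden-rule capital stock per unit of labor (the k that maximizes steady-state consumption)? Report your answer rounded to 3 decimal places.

The golden rule sets f'(k) = n + δ, i.e. α·k^(α−1) = n + δ.
So k^(1−α) = α / (n + δ) = 0.34 / 0.073 = 4.6575.
k_gold = 4.6575^(1/0.66) ≈ 10.2885

k_gold ≈ 10.289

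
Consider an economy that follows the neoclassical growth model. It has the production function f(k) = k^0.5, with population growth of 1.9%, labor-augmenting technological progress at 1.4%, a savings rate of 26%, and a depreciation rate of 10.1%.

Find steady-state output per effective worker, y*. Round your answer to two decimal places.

y* = 1.94

In steady state, investment equals break-even investment: s·k^α = (n + g + δ)·k.
Rearranging, k^(1−α) = s / (n + g + δ).
k^0.5 = 0.26 / (0.019 + 0.014 + 0.101) = 0.26 / 0.134 = 1.9403
k* = 1.9403^(1/0.5) ≈ 3.7648
y* = (k*)^α = 3.7648^0.5 ≈ 1.9403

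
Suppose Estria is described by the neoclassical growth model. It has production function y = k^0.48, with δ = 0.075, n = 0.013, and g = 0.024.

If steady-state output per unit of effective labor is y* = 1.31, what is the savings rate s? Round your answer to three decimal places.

In steady state, investment equals break-even investment: s·k^α = (n + g + δ)·k.
Since y* = [s/(n + g + δ)]^(α/(1−α)), we have s/(n + g + δ) = (y*)^((1−α)/α) = 1.31^1.0833 = 1.3398.
Therefore s = 1.3398 × (n + g + δ) = 1.3398 × 0.112 = 0.1501.

s ≈ 0.150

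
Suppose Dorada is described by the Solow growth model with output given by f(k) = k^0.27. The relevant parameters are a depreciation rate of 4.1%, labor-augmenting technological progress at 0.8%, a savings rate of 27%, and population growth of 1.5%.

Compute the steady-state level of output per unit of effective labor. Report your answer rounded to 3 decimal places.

In steady state, investment equals break-even investment: s·k^α = (n + g + δ)·k.
Dividing both sides by k: k^(1−α) = s / (n + g + δ).
k^0.73 = 0.27 / (0.015 + 0.008 + 0.041) = 0.27 / 0.064 = 4.2188
k* = 4.2188^(1/0.73) ≈ 7.1849
y* = (k*)^α = 7.1849^0.27 ≈ 1.7031

y* ≈ 1.703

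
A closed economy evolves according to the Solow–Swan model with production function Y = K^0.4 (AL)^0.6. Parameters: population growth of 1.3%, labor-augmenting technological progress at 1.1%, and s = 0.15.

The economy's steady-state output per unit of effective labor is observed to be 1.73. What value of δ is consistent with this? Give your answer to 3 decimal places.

δ ≈ 0.042

At the steady state, Δk = 0, so s·k^α = (n + g + δ)·k.
Since y* = [s/(n + g + δ)]^(α/(1−α)), we have s/(n + g + δ) = (y*)^((1−α)/α) = 1.73^1.5 = 2.2755.
Therefore n + g + δ = s / 2.2755 = 0.15 / 2.2755 = 0.0659, so δ = 0.0659 − 0.024 = 0.0419.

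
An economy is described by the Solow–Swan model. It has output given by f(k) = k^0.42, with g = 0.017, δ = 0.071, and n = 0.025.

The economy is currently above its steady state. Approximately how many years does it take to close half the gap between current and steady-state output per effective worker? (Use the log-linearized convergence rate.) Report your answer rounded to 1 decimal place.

about 10.6 years

Near the steady state the convergence rate is λ = (1 − α)(n + g + δ).
λ = (1 − 0.42) × 0.113 = 0.58 × 0.113 = 0.06554
Half-life = ln 2 / λ = 0.6931 / 0.06554 ≈ 10.58 years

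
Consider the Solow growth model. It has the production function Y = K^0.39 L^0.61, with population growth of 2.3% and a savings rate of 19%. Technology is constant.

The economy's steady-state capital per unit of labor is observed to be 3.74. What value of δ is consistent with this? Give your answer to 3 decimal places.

In steady state, investment equals break-even investment: s·k^α = (n + δ)·k.
So s / (n + δ) = (k*)^(1−α) = 3.74^0.61 = 2.2359.
Therefore n + δ = s / 2.2359 = 0.19 / 2.2359 = 0.0850, so δ = 0.0850 − 0.023 = 0.0620.

δ ≈ 0.062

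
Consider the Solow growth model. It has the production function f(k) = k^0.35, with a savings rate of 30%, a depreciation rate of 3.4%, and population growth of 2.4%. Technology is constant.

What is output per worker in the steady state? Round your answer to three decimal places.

y* ≈ 2.423

In steady state, investment equals break-even investment: s·k^α = (n + δ)·k.
Dividing both sides by k: k^(1−α) = s / (n + δ).
k^0.65 = 0.30 / (0.024 + 0.034) = 0.30 / 0.058 = 5.1724
k* = 5.1724^(1/0.65) ≈ 12.5311
y* = (k*)^α = 12.5311^0.35 ≈ 2.4227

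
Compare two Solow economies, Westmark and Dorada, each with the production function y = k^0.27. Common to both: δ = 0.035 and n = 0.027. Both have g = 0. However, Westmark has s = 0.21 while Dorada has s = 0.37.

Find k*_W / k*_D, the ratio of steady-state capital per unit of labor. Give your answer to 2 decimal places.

Steady-state k* = [s/(n + δ)]^(1/(1−α)), so the ratio is [ (s_W/(n + δ)_W) / (s_D/(n + δ)_D) ]^1.3699.
s_W/(n + δ)_W = 0.21/0.062 = 3.3871; s_D/(n + δ)_D = 0.37/0.062 = 5.9677.
Ratio = (3.3871/5.9677)^1.3699 = 0.5676^1.3699 ≈ 0.4603

ratio ≈ 0.46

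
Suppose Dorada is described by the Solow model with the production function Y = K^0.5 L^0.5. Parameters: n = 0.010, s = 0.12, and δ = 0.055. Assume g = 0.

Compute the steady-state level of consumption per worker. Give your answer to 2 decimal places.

In steady state, investment equals break-even investment: s·k^α = (n + δ)·k.
Rearranging, k^(1−α) = s / (n + δ).
k^0.5 = 0.12 / (0.010 + 0.055) = 0.12 / 0.065 = 1.8462
k* = 1.8462^(1/0.5) ≈ 3.4085
y* = (k*)^α = 3.4085^0.5 ≈ 1.8462
c* = (1 − s)·y* = (1 − 0.12) × 1.8462 ≈ 1.6247

c* ≈ 1.62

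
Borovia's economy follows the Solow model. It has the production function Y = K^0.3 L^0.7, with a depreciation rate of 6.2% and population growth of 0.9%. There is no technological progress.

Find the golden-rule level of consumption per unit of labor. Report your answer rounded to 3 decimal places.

c_gold ≈ 1.298

At the golden rule, f'(k) = n + δ, so α·k^(α−1) = n + δ and k_gold = (α/(n + δ))^(1/(1−α)).
k_gold = (0.3/0.071)^(1/0.7) = 4.2254^1.4286 ≈ 7.8364
c_gold = f(k_gold) − (n + δ)·k_gold = 1.8545 − 0.071×7.8364 ≈ 1.2981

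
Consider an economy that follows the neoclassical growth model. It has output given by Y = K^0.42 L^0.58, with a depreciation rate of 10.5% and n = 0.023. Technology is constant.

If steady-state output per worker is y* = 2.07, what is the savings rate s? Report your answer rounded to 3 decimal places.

In steady state, investment equals break-even investment: s·k^α = (n + δ)·k.
Since y* = [s/(n + δ)]^(α/(1−α)), we have s/(n + δ) = (y*)^((1−α)/α) = 2.07^1.381 = 2.7312.
Therefore s = 2.7312 × (n + δ) = 2.7312 × 0.128 = 0.3496.

s ≈ 0.350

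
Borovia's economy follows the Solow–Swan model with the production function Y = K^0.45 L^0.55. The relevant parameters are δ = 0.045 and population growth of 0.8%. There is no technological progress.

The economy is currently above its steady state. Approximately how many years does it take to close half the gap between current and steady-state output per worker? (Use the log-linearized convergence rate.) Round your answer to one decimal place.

Near the steady state the convergence rate is λ = (1 − α)(n + δ).
λ = (1 − 0.45) × 0.053 = 0.55 × 0.053 = 0.02915
Half-life = ln 2 / λ = 0.6931 / 0.02915 ≈ 23.78 years

half-life ≈ 23.8 years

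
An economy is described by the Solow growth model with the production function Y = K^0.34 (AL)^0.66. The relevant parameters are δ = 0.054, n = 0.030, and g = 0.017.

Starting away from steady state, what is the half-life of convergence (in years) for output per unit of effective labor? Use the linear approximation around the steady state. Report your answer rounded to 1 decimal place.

Near the steady state the convergence rate is λ = (1 − α)(n + g + δ).
λ = (1 − 0.34) × 0.101 = 0.66 × 0.101 = 0.06666
Half-life = ln 2 / λ = 0.6931 / 0.06666 ≈ 10.40 years

about 10.4 years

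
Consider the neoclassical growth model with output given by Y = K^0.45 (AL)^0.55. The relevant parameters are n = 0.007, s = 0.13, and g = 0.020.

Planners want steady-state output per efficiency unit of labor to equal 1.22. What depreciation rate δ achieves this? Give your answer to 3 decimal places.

Steady state requires s·f(k) = (n + g + δ)·k, i.e. s·k^α = (n + g + δ)·k.
Since y* = [s/(n + g + δ)]^(α/(1−α)), we have s/(n + g + δ) = (y*)^((1−α)/α) = 1.22^1.2222 = 1.2751.
Therefore n + g + δ = s / 1.2751 = 0.13 / 1.2751 = 0.1020, so δ = 0.1020 − 0.027 = 0.0750.

δ ≈ 0.075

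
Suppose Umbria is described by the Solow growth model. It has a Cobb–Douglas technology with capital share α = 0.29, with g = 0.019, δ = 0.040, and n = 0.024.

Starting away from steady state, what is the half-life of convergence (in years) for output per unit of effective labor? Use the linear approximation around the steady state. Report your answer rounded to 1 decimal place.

about 11.8 years

Near the steady state the convergence rate is λ = (1 − α)(n + g + δ).
λ = (1 − 0.29) × 0.083 = 0.71 × 0.083 = 0.05893
Half-life = ln 2 / λ = 0.6931 / 0.05893 ≈ 11.76 years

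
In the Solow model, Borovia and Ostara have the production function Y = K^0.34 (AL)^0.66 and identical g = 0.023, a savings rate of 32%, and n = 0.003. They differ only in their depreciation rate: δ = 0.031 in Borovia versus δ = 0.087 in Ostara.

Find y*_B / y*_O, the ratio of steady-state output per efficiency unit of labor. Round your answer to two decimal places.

ratio ≈ 1.42

Steady-state y* = [s/(n + g + δ)]^(α/(1−α)), so the ratio is [ (s_B/(n + g + δ)_B) / (s_O/(n + g + δ)_O) ]^0.5152.
s_B/(n + g + δ)_B = 0.32/0.057 = 5.6140; s_O/(n + g + δ)_O = 0.32/0.113 = 2.8319.
Ratio = (5.6140/2.8319)^0.5152 = 1.9824^0.5152 ≈ 1.4227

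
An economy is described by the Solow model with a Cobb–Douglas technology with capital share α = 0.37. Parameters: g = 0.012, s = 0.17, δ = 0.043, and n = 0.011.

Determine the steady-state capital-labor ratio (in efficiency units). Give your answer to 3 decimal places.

k* = 4.490

In steady state, investment equals break-even investment: s·k^α = (n + g + δ)·k.
Rearranging, k^(1−α) = s / (n + g + δ).
k^0.63 = 0.17 / (0.011 + 0.012 + 0.043) = 0.17 / 0.066 = 2.5758
k* = 2.5758^(1/0.63) ≈ 4.4899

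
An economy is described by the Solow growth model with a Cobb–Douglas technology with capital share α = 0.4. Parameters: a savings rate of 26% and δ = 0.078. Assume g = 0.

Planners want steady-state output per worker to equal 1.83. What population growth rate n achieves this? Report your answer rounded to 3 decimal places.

In steady state, investment equals break-even investment: s·k^α = (n + δ)·k.
Since y* = [s/(n + δ)]^(α/(1−α)), we have s/(n + δ) = (y*)^((1−α)/α) = 1.83^1.5 = 2.4756.
Therefore n + δ = s / 2.4756 = 0.26 / 2.4756 = 0.1050, so n = 0.1050 − 0.078 = 0.0270.

n ≈ 0.027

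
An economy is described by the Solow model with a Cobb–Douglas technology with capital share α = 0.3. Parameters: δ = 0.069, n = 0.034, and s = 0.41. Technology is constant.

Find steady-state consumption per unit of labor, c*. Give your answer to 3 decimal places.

c* ≈ 1.067

At the steady state, Δk = 0, so s·k^α = (n + δ)·k.
Dividing both sides by k: k^(1−α) = s / (n + δ).
k^0.7 = 0.41 / (0.034 + 0.069) = 0.41 / 0.103 = 3.9806
k* = 3.9806^(1/0.7) ≈ 7.1956
y* = (k*)^α = 7.1956^0.3 ≈ 1.8077
c* = (1 − s)·y* = (1 − 0.41) × 1.8077 ≈ 1.0665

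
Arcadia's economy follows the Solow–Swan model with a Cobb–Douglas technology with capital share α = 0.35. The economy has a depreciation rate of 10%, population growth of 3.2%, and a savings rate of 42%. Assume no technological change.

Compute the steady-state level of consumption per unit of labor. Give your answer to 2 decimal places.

Steady state requires s·f(k) = (n + δ)·k, i.e. s·k^α = (n + δ)·k.
Rearranging, k^(1−α) = s / (n + δ).
k^0.65 = 0.42 / (0.032 + 0.100) = 0.42 / 0.132 = 3.1818
k* = 3.1818^(1/0.65) ≈ 5.9339
y* = (k*)^α = 5.9339^0.35 ≈ 1.8650
c* = (1 − s)·y* = (1 − 0.42) × 1.8650 ≈ 1.0817

c* = 1.08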